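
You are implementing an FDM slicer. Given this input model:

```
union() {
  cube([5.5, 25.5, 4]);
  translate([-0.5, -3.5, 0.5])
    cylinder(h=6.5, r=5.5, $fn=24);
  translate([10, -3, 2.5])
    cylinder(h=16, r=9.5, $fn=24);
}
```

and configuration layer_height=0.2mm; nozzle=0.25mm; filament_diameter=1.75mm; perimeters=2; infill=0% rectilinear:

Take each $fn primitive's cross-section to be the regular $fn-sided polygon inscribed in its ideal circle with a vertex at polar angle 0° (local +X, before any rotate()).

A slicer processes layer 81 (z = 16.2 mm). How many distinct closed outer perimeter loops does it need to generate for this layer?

1

At z = 16.2 mm: the cube is absent (z outside [0, 4]); the cylinder at (-0.5, -3.5) is not intersected at this z (z outside [0.5, 7]); the cylinder at (10, -3): section is a regular 24-gon, circumradius r=9.5; Taking the union: only the r=9.5 cylinder at (10, -3) is present, so the union is just that shape — 1 connected region. The result has 1 disconnected region.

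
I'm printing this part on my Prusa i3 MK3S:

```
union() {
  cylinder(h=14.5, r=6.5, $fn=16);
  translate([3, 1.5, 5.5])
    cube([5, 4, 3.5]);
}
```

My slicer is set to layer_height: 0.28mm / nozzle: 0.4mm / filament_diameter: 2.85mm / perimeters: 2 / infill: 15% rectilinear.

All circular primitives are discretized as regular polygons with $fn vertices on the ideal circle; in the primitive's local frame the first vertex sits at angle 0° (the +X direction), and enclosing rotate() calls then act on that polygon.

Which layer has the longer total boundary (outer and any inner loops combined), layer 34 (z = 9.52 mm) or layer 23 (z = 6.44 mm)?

Layer 34 (z = 9.52): the r=6.5 cylinder gives a regular 16-gon of circumradius 6.5 (constant along its height) (perimeter = 2·16·6.500·sin(180°/16) = 40.58 mm); the cube at (3, 1.5) does not reach this height (z outside [5.5, 9]); Combining (union): only the r=6.5 cylinder is present, so the union is just that shape — boundary = 40.58 mm. So its perimeter = 40.58 mm. Layer 23 (z = 6.44): the r=6.5 cylinder contributes a regular 16-gon of circumradius 6.5 (perimeter = 2·16·6.500·sin(180°/16) = 40.58 mm); the 5×4 cube at (3, 1.5) contributes its full rectangle (perimeter 18.00 mm); Combining (union): the regions partially overlap (shared area 8.75 mm²), so the edge portions inside another operand are dropped and the merged outline is re-measured after clipping — boundary = 45.96 mm. So its perimeter = 45.96 mm. Layer 23 is larger (45.96 vs 40.58 mm).

layer 23 (z = 6.44 mm)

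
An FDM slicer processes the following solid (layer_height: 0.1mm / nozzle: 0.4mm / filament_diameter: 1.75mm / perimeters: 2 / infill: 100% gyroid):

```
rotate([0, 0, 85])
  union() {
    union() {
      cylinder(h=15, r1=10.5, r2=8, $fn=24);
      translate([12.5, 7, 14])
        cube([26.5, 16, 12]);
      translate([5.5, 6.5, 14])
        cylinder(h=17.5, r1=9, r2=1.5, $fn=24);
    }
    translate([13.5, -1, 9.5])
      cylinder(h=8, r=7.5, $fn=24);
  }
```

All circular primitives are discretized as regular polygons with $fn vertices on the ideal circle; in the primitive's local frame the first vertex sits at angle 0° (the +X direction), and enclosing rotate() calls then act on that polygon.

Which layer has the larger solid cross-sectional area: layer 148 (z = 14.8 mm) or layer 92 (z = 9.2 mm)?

layer 148 (z = 14.8 mm)

Layer 148 (z = 14.8): the cone (r1=10.5→r2=8) has section circumradius 8.033 here — a regular 24-gon (area = (24/2)·8.033²·sin(360°/24) = 200.43 mm²); the cube at (12.5, 7) is present — its section is the full 26.5×16 rectangle (area 424.00 mm²); the cone at (5.5, 6.5): at t=0.046 of its height the radius interpolates to r₁+(r₂−r₁)t = 8.657, giving a regular 24-gon of that circumradius (area = (24/2)·8.657²·sin(360°/24) = 232.77 mm²); Taking the union: the regions partially overlap — summed areas 857.20 mm² minus the doubly-counted overlap 86.02 mm² gives 771.19 mm² — area = 771.19 mm²; the cylinder at (13.5, -1): section is a regular 24-gon, circumradius r=7.5 (area = (24/2)·7.500²·sin(360°/24) = 174.70 mm²); Combining (union): the regions partially overlap — summed areas 945.89 mm² minus the doubly-counted overlap 43.36 mm² gives 902.53 mm² — area = 902.53 mm²; (rotated 85° about Z; rotation is an isometry so areas/perimeters/island counts are preserved). So its area = 902.53 mm². Layer 92 (z = 9.2): the cone: at t=0.613 of its height the radius interpolates to r₁+(r₂−r₁)t = 8.967, giving a regular 24-gon of that circumradius (area = (24/2)·8.967²·sin(360°/24) = 249.71 mm²); the cube at (12.5, 7) is absent (z outside [14, 26]); the cone at (5.5, 6.5) does not reach this height (z outside [14, 31.5]); Taking the union: only the cone is present, so the union is just that shape — area = 249.71 mm²; the cylinder at (13.5, -1) is not intersected at this z (z outside [9.5, 17.5]); Combining (union): only the result so far is present, so the union is just that shape — area = 249.71 mm²; (rotated 85° about Z; rotation is an isometry so areas/perimeters/island counts are preserved). So its area = 249.71 mm². Layer 148 is larger (902.53 vs 249.71 mm²).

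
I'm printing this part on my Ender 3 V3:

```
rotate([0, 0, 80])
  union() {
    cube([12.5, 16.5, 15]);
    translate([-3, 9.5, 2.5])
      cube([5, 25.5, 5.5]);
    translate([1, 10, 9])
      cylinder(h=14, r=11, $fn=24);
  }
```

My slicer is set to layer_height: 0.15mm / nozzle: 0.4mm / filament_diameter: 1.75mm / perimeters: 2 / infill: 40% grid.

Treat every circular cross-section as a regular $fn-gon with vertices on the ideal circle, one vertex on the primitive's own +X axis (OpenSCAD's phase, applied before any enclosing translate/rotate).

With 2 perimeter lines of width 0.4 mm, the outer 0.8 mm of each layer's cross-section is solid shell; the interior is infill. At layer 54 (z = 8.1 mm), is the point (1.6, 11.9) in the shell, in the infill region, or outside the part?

shell

At z = 8.1 mm: the 12.5×16.5 cube contributes its full rectangle; the cube at (-3, 9.5) is not intersected at this z (z outside [2.5, 8]); the cylinder at (1, 10) is absent (z outside [9, 23]); Combining (union): only the 12.5×16.5 cube is present, so the union is just that shape — 1 connected region; (rotated 80° about Z; rotation is an isometry so areas/perimeters/island counts are preserved). Overall, the cross-section is a single solid region. Undo the 80° rotation: the query point maps to (11.997, 0.491) in the un-rotated model frame. The nearest boundary edge runs (0.00, 0.00)→(12.50, 0.00); distance from the point to it = 0.49 mm. The point is inside the cross-section, 0.49 mm from the nearest boundary — within the 0.8 mm shell band (2 × 0.4).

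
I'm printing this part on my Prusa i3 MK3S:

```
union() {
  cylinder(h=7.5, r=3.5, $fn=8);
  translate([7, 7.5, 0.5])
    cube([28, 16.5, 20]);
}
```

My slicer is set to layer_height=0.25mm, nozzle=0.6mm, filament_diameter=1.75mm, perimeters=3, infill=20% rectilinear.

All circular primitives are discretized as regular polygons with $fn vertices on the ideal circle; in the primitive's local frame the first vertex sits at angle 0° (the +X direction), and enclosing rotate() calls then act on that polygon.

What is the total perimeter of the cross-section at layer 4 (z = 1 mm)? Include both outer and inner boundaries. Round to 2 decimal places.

At z = 1 mm: the r=3.5 cylinder contributes a regular 8-gon of circumradius 3.5 (perimeter = 2·8·3.500·sin(180°/8) = 21.43 mm); the cube at (7, 7.5) (footprint 28×16.5) is included at this height (perimeter 89.00 mm); Taking the union: the 2 present regions are separate (no shared area or edge), so areas and boundary lengths simply add and each stays a separate island — boundary = 110.43 mm. Overall, the cross-section has 2 separate islands. Total boundary length (outer) = 110.43 mm.

110.43 mm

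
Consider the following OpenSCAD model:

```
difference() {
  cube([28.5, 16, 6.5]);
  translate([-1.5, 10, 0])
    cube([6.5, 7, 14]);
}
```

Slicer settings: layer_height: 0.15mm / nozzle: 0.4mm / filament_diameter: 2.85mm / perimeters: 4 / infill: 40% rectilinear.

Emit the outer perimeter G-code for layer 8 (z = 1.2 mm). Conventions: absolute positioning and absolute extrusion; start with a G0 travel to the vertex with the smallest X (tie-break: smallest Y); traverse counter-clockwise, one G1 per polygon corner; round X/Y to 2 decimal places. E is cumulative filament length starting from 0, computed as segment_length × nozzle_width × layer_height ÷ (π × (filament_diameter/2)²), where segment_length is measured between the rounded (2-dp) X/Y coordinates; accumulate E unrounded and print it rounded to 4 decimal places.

G0 X0.00 Y0.00 Z1.20
G1 X28.50 Y0.00 E0.2681
G1 X28.50 Y16.00 E0.4185
G1 X5.00 Y16.00 E0.6396
G1 X5.00 Y10.00 E0.6960
G1 X0.00 Y10.00 E0.7430
G1 X0.00 Y0.00 E0.8371

At z = 1.2 mm: the 28.5×16 cube contributes its full rectangle; the cube at (-1.5, 10) is present — its section is the full 6.5×7 rectangle; After the difference (first − rest): starting from the 28.5×16 cube, the 6.5×7 cube at (-1.5, 10) partially overlaps it — only the 30.00 mm² overlap (of its 45.50 mm²) is removed, clipping the outline — 1 connected region. The outline is a single polygon with 6 vertices. Extrusion per mm of travel: 0.4 × 0.15 / (π × 1.425²) = 0.009405. Accumulating E over each segment gives final E = 0.8371.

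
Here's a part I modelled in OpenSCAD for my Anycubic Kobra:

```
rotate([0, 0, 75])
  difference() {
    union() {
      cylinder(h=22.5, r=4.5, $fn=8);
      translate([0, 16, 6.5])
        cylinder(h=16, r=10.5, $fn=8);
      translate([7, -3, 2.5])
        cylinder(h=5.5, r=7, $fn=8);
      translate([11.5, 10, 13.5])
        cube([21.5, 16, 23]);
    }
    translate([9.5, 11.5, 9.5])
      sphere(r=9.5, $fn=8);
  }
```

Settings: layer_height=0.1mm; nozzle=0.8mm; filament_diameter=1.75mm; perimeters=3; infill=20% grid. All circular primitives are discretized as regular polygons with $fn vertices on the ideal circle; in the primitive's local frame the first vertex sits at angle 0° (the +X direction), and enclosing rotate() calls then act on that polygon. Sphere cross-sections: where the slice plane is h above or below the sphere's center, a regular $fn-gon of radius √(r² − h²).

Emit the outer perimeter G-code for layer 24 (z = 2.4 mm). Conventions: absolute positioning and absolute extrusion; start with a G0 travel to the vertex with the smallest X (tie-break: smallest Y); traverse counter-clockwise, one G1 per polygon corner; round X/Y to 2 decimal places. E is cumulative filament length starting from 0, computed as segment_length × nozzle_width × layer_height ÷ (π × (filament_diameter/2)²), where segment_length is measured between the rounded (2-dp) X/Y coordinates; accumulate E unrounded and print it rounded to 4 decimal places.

G0 X-4.35 Y1.16 Z2.40
G1 X-3.90 Y-2.25 E0.1144
G1 X-1.16 Y-4.35 E0.2292
G1 X2.25 Y-3.90 E0.3436
G1 X4.35 Y-1.16 E0.4584
G1 X3.90 Y2.25 E0.5728
G1 X1.16 Y4.35 E0.6877
G1 X-2.25 Y3.90 E0.8021
G1 X-4.35 Y1.16 E0.9169

At z = 2.4 mm: the r=4.5 cylinder contributes a regular 8-gon of circumradius 4.5; the cylinder at (0, 16) is absent (z outside [6.5, 22.5]); the cylinder at (7, -3) is absent (z outside [2.5, 8]); the cube at (11.5, 10) is absent (z outside [13.5, 36.5]); Merging all regions: only the r=4.5 cylinder is present, so the union is just that shape — 1 connected region; the sphere at (9.5, 11.5): section is a regular 8-gon, circumradius = √(r²−h²) = √(9.5²−7.1²) = 6.312; Taking the first minus the rest: starting from the result so far, the r=9.5 sphere at (9.5, 11.5) misses the remaining region (no effect) — 1 connected region; (whole slice rotated 75° about Z — lengths, areas and connectivity unchanged). The outline is a single polygon with 8 vertices. Extrusion per mm of travel: 0.8 × 0.1 / (π × 0.875²) = 0.033260. Accumulating E over each segment gives final E = 0.9169.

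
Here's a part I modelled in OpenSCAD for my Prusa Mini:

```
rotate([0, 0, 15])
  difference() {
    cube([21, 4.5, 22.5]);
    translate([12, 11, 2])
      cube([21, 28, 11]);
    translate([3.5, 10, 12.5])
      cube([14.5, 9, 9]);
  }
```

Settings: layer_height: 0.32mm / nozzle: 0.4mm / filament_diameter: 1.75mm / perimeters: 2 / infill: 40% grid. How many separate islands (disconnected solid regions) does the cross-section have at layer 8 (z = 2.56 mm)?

At z = 2.56 mm: the cube is present — its section is the full 21×4.5 rectangle; the 21×28 cube at (12, 11) contributes its full rectangle; the cube at (3.5, 10) does not reach this height (z outside [12.5, 21.5]); Taking the first minus the rest: starting from the 21×4.5 cube, the 21×28 cube at (12, 11) misses the remaining region (no effect) — 1 connected region; (whole slice rotated 15° about Z — lengths, areas and connectivity unchanged). Overall, the cross-section is a single solid region. Island count = 1.

1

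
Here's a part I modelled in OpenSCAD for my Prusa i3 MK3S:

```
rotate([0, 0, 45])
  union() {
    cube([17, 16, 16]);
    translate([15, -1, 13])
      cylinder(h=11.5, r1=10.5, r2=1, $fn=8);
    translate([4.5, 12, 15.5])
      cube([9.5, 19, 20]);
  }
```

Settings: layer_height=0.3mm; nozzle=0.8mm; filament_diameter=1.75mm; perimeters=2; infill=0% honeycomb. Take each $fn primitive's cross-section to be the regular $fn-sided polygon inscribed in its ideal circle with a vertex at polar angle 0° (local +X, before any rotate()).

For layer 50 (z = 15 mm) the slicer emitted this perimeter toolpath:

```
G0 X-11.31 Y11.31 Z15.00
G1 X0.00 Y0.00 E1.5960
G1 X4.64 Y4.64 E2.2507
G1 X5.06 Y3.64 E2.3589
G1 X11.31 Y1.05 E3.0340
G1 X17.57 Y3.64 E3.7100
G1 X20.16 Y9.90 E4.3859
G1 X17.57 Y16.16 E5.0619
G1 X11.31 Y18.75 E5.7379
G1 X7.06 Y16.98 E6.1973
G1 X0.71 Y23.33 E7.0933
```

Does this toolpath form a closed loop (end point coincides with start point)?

no

Start point (G0): (-11.31, 11.31). End point (last G1): the path does not return to the start — open.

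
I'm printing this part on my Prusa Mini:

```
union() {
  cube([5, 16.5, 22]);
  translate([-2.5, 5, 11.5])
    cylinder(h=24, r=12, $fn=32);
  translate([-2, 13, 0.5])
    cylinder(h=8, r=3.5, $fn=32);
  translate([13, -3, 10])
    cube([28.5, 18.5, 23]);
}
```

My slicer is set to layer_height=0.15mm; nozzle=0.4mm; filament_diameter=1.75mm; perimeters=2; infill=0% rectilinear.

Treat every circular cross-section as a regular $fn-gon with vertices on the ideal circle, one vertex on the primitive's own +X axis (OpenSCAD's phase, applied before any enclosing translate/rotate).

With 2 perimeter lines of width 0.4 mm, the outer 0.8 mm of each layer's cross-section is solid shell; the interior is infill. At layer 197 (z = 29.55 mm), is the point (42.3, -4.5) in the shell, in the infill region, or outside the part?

At z = 29.55 mm: the cube is not intersected at this z (z outside [0, 22]); the r=12 cylinder at (-2.5, 5) contributes a regular 32-gon of circumradius 12; the cylinder at (-2, 13) is not intersected at this z (z outside [0.5, 8.5]); the 28.5×18.5 cube at (13, -3) contributes its full rectangle; Taking the union: the 2 present regions are separate (no shared area or edge), so areas and boundary lengths simply add and each stays a separate island — 2 connected regions. Overall, the cross-section has 2 separate islands. The nearest boundary edge runs (41.50, 15.50)→(41.50, -3.00); distance from the point to it = 1.70 mm. The point is not inside any of the regions above, so it lies outside the cross-section (1.70 mm from the nearest boundary).

outside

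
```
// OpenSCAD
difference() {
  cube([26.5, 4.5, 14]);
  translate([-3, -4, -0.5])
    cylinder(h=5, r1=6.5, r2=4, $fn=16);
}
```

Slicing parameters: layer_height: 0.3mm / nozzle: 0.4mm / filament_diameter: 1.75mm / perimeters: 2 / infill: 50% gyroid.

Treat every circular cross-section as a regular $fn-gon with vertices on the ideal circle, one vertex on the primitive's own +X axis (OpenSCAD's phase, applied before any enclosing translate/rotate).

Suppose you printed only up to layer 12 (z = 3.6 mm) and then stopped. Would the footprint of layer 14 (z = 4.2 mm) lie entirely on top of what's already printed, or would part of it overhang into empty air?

entirely on top

Compare the two slices. At z = 3.6: the cube (footprint 26.5×4.5) is included at this height (area 119.25 mm²); the cone at (-3, -4) contributes a regular 16-gon of circumradius 4.450 (interpolated between r1=6.5 and r2=4 at t=0.820) (area = (16/2)·4.450²·sin(360°/16) = 60.62 mm²); Subtracting the remaining from the first: starting from the 26.5×4.5 cube (119.25 mm²), the cone at (-3, -4) misses the remaining region (no effect) — area = 119.25 mm². At z = 4.2: the 26.5×4.5 cube contributes its full rectangle (area 119.25 mm²); the cone at (-3, -4): at t=0.940 of its height the radius interpolates to r₁+(r₂−r₁)t = 4.150, giving a regular 16-gon of that circumradius (area = (16/2)·4.150²·sin(360°/16) = 52.73 mm²); Subtracting the remaining from the first: starting from the 26.5×4.5 cube (119.25 mm²), the cone at (-3, -4) misses the remaining region (no effect) — area = 119.25 mm². Checking containment: the cross-section at z = 4.2 is a subset of the cross-section at z = 3.6.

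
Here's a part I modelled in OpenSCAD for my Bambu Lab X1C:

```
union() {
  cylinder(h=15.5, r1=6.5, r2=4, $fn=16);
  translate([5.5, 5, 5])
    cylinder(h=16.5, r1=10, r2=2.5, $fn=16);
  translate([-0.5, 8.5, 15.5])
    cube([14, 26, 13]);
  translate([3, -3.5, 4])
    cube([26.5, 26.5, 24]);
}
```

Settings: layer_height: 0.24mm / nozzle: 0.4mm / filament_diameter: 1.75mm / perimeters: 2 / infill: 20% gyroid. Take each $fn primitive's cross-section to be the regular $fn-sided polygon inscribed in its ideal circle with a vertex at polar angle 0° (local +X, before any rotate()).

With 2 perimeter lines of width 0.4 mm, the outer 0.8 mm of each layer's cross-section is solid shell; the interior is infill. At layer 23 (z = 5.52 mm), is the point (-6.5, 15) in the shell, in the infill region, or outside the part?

outside

At z = 5.52 mm: the cone (r1=6.5→r2=4) has section circumradius 5.610 here — a regular 16-gon; the cone at (5.5, 5) contributes a regular 16-gon of circumradius 9.764 (interpolated between r1=10 and r2=2.5 at t=0.032); the cube at (-0.5, 8.5) does not reach this height (z outside [15.5, 28.5]); the cube at (3, -3.5) is present — its section is the full 26.5×26.5 rectangle; Combining (union): the regions partially overlap (shared area 253.81 mm²), so overlapping operands fuse into one piece — 1 connected region. Overall, the cross-section is a single solid region. The nearest boundary edge runs (-3.52, 8.74)→(-1.40, 11.90); distance from the point to it = 5.96 mm. The point is not inside any of the regions above, so it lies outside the cross-section (5.96 mm from the nearest boundary).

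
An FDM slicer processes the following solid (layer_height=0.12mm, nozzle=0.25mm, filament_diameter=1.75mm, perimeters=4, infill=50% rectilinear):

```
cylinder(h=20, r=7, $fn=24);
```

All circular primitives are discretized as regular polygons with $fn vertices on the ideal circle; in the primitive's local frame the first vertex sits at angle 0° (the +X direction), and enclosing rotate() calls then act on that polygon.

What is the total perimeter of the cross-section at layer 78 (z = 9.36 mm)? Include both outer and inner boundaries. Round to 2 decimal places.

At z = 9.36 mm: the r=7 cylinder gives a regular 24-gon of circumradius 7 (constant along its height) (perimeter = 2·24·7.000·sin(180°/24) = 43.86 mm). Overall, the cross-section is a single solid region. Total boundary length (outer) = 43.86 mm.

43.86 mm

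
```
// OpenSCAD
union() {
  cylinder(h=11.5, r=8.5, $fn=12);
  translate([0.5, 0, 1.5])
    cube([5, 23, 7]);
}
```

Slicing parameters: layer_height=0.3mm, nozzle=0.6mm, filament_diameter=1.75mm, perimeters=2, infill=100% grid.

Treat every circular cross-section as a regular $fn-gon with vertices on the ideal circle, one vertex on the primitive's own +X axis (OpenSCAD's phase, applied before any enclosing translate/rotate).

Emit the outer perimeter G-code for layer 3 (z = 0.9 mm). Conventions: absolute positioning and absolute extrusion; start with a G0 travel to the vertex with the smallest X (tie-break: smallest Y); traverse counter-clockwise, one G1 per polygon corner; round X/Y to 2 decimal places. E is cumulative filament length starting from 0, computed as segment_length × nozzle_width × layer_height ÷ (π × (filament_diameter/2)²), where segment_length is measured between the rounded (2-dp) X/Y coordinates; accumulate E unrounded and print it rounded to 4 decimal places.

At z = 0.9 mm: the r=8.5 cylinder gives a regular 12-gon of circumradius 8.5 (constant along its height); the cube at (0.5, 0) is absent (z outside [1.5, 8.5]); Merging all regions: only the r=8.5 cylinder is present, so the union is just that shape — 1 connected region. The outline is a single polygon with 12 vertices. Extrusion per mm of travel: 0.6 × 0.3 / (π × 0.875²) = 0.074835. Accumulating E over each segment gives final E = 3.9509.

G0 X-8.50 Y0.00 Z0.90
G1 X-7.36 Y-4.25 E0.3293
G1 X-4.25 Y-7.36 E0.6584
G1 X0.00 Y-8.50 E0.9877
G1 X4.25 Y-7.36 E1.3170
G1 X7.36 Y-4.25 E1.6462
G1 X8.50 Y0.00 E1.9755
G1 X7.36 Y4.25 E2.3047
G1 X4.25 Y7.36 E2.6339
G1 X0.00 Y8.50 E2.9632
G1 X-4.25 Y7.36 E3.2925
G1 X-7.36 Y4.25 E3.6216
G1 X-8.50 Y0.00 E3.9509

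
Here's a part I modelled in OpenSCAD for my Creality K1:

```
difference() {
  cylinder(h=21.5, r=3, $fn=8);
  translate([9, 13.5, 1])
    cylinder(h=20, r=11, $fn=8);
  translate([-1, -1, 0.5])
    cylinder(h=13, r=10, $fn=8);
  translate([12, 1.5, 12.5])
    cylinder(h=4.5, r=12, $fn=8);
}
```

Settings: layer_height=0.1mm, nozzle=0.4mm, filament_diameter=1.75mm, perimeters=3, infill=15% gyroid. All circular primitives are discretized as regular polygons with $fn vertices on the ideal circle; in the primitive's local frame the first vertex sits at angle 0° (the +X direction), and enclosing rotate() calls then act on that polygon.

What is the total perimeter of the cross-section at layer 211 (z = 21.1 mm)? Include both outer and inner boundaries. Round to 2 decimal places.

At z = 21.1 mm: the r=3 cylinder contributes a regular 8-gon of circumradius 3 (perimeter = 2·8·3.000·sin(180°/8) = 18.37 mm); the cylinder at (9, 13.5) does not reach this height (z outside [1, 21]); the cylinder at (-1, -1) is absent (z outside [0.5, 13.5]); the cylinder at (12, 1.5) is not intersected at this z (z outside [12.5, 17]); Taking the first minus the rest: none of the subtracted shapes is present at this height, so the r=3 cylinder is unchanged — boundary = 18.37 mm. Overall, the cross-section is a single solid region. Total boundary length (outer) = 18.37 mm.

18.37 mm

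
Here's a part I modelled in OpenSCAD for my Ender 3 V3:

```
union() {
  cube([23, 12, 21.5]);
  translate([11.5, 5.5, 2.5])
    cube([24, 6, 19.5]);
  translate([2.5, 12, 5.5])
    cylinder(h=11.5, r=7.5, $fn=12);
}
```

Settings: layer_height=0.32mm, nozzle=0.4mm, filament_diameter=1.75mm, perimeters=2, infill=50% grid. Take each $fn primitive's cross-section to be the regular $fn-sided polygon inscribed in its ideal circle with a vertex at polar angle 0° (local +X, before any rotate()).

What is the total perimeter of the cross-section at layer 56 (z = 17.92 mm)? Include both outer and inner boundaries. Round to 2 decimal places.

At z = 17.92 mm: the 23×12 cube contributes its full rectangle (perimeter 70.00 mm); the cube at (11.5, 5.5) is present — its section is the full 24×6 rectangle (perimeter 60.00 mm); the cylinder at (2.5, 12) is not intersected at this z (z outside [5.5, 17]); Taking the union: the regions partially overlap (shared area 69.00 mm²), so the edge portions inside another operand are dropped and the merged outline is re-measured after clipping — boundary = 95.00 mm. Overall, the cross-section is a single solid region. Total boundary length (outer) = 95.00 mm.

95.00 mm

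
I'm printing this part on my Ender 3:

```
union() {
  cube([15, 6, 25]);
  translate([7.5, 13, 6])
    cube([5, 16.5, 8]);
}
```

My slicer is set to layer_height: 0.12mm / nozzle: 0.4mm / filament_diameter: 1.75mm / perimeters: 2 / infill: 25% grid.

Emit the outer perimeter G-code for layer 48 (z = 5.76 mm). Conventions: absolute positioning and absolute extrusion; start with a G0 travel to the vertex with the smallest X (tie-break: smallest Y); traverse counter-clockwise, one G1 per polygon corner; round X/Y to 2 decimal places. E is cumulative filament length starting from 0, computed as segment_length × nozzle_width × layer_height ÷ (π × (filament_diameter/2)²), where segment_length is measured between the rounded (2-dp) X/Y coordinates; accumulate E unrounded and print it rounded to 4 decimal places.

At z = 5.76 mm: the 15×6 cube contributes its full rectangle; the cube at (7.5, 13) is not intersected at this z (z outside [6, 14]); Taking the union: only the 15×6 cube is present, so the union is just that shape — 1 connected region. The outline is a single polygon with 4 vertices. Extrusion per mm of travel: 0.4 × 0.12 / (π × 0.875²) = 0.019956. Accumulating E over each segment gives final E = 0.8382.

G0 X0.00 Y0.00 Z5.76
G1 X15.00 Y0.00 E0.2993
G1 X15.00 Y6.00 E0.4191
G1 X0.00 Y6.00 E0.7184
G1 X0.00 Y0.00 E0.8382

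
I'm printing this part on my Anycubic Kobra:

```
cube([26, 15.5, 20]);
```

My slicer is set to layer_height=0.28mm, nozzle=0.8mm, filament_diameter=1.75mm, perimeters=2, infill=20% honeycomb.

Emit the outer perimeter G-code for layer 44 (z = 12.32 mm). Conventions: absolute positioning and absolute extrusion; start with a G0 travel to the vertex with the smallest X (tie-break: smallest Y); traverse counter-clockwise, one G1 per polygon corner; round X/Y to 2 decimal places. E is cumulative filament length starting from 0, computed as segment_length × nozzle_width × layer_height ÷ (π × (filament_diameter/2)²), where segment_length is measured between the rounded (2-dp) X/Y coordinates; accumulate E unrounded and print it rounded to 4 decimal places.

G0 X0.00 Y0.00 Z12.32
G1 X26.00 Y0.00 E2.4213
G1 X26.00 Y15.50 E3.8648
G1 X0.00 Y15.50 E6.2862
G1 X0.00 Y0.00 E7.7297

At z = 12.32 mm: the cube (footprint 26×15.5) is included at this height. The outline is a single polygon with 4 vertices. Extrusion per mm of travel: 0.8 × 0.28 / (π × 0.875²) = 0.093128. Accumulating E over each segment gives final E = 7.7297.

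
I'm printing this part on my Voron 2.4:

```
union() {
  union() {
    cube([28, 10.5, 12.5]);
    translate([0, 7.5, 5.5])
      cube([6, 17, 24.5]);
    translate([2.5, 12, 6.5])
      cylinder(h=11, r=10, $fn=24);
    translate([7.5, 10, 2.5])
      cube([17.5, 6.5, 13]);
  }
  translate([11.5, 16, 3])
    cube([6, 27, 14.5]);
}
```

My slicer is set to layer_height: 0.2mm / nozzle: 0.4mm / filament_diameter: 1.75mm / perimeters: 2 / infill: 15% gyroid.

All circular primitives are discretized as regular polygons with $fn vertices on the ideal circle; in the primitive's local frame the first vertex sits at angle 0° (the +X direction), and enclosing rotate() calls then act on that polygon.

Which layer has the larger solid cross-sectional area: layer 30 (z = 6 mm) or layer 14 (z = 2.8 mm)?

Layer 30 (z = 6): the 28×10.5 cube contributes its full rectangle (area 294.00 mm²); the cube at (0, 7.5) (footprint 6×17) is included at this height (area 102.00 mm²); the cylinder at (2.5, 12) is not intersected at this z (z outside [6.5, 17.5]); the 17.5×6.5 cube at (7.5, 10) contributes its full rectangle (area 113.75 mm²); Combining (union): the regions partially overlap — summed areas 509.75 mm² minus the doubly-counted overlap 26.75 mm² gives 483.00 mm² — area = 483.00 mm²; the 6×27 cube at (11.5, 16) contributes its full rectangle (area 162.00 mm²); Taking the union: the regions partially overlap — summed areas 645.00 mm² minus the doubly-counted overlap 3.00 mm² gives 642.00 mm² — area = 642.00 mm². So its area = 642.00 mm². Layer 14 (z = 2.8): the cube (footprint 28×10.5) is included at this height (area 294.00 mm²); the cube at (0, 7.5) is not intersected at this z (z outside [5.5, 30]); the cylinder at (2.5, 12) is not intersected at this z (z outside [6.5, 17.5]); the cube at (7.5, 10) is present — its section is the full 17.5×6.5 rectangle (area 113.75 mm²); Merging all regions: the regions partially overlap — summed areas 407.75 mm² minus the doubly-counted overlap 8.75 mm² gives 399.00 mm² — area = 399.00 mm²; the cube at (11.5, 16) does not reach this height (z outside [3, 17.5]); Merging all regions: only that combined region is present, so the union is just that shape — area = 399.00 mm². So its area = 399.00 mm². Layer 30 is larger (642.00 vs 399.00 mm²).

layer 30 (z = 6 mm)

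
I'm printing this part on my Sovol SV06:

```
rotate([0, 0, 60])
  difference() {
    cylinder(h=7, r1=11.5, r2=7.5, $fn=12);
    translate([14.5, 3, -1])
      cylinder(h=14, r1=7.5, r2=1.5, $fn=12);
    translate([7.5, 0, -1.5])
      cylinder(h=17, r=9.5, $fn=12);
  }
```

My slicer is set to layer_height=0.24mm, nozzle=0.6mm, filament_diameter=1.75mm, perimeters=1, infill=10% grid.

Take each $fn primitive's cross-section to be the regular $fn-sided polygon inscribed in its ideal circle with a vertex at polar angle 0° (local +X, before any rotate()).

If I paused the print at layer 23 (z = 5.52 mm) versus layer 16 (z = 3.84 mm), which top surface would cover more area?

layer 16 (z = 3.84 mm)

Layer 23 (z = 5.52): the cone (r1=11.5→r2=7.5) has section circumradius 8.346 here — a regular 12-gon (area = (12/2)·8.346²·sin(360°/12) = 208.95 mm²); the cone at (14.5, 3) (r1=7.5→r2=1.5) has section circumradius 4.706 here — a regular 12-gon (area = (12/2)·4.706²·sin(360°/12) = 66.43 mm²); the r=9.5 cylinder at (7.5, 0) gives a regular 12-gon of circumradius 9.5 (constant along its height) (area = (12/2)·9.500²·sin(360°/12) = 270.75 mm²); Subtracting the remaining from the first: starting from the cone (208.95 mm²), the cone at (14.5, 3) misses the remaining region (no effect); the r=9.5 cylinder at (7.5, 0) partially overlaps it — only the 111.47 mm² overlap (of its 270.75 mm²) is removed, clipping the outline — area = 97.48 mm²; (rotated 60° about Z; rotation is an isometry so areas/perimeters/island counts are preserved). So its area = 97.48 mm². Layer 16 (z = 3.84): the cone contributes a regular 12-gon of circumradius 9.306 (interpolated between r1=11.5 and r2=7.5 at t=0.549) (area = (12/2)·9.306²·sin(360°/12) = 259.79 mm²); the cone at (14.5, 3): at t=0.346 of its height the radius interpolates to r₁+(r₂−r₁)t = 5.426, giving a regular 12-gon of that circumradius (area = (12/2)·5.426²·sin(360°/12) = 88.32 mm²); the cylinder at (7.5, 0): section is a regular 12-gon, circumradius r=9.5 (area = (12/2)·9.500²·sin(360°/12) = 270.75 mm²); Subtracting the remaining from the first: starting from the cone (259.79 mm²), the cone at (14.5, 3) misses the remaining region (no effect); the r=9.5 cylinder at (7.5, 0) partially overlaps it — only the 131.69 mm² overlap (of its 270.75 mm²) is removed, clipping the outline — area = 128.10 mm²; (whole slice rotated 60° about Z — lengths, areas and connectivity unchanged). So its area = 128.10 mm². Layer 16 is larger (128.10 vs 97.48 mm²).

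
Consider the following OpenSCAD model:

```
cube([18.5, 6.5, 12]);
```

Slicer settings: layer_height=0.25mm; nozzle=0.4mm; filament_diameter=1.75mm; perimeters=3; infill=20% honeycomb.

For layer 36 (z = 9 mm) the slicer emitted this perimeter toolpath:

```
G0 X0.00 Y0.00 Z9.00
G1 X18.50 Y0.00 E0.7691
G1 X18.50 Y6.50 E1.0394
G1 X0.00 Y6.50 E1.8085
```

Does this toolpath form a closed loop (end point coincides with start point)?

no

Start point (G0): (0.00, 0.00). End point (last G1): the path does not return to the start — open.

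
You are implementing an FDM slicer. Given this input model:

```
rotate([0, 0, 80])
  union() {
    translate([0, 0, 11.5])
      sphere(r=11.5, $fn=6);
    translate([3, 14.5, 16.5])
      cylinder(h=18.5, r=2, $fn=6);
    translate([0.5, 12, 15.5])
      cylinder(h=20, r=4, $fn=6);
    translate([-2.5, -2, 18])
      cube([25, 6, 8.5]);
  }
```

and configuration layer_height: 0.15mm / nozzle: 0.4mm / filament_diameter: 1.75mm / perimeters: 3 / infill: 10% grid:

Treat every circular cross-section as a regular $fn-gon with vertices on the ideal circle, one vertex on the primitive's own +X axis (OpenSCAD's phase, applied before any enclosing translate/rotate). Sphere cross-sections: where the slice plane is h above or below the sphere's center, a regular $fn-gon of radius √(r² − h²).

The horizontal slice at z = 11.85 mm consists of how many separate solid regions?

At z = 11.85 mm: the sphere: section is a regular 6-gon, circumradius = √(r²−h²) = √(11.5²−0.35²) = 11.495; the cylinder at (3, 14.5) does not reach this height (z outside [16.5, 35]); the cylinder at (0.5, 12) is not intersected at this z (z outside [15.5, 35.5]); the cube at (-2.5, -2) is absent (z outside [18, 26.5]); Merging all regions: only the r=11.5 sphere is present, so the union is just that shape — 1 connected region; (whole slice rotated 80° about Z — lengths, areas and connectivity unchanged). The result has 1 disconnected region.

1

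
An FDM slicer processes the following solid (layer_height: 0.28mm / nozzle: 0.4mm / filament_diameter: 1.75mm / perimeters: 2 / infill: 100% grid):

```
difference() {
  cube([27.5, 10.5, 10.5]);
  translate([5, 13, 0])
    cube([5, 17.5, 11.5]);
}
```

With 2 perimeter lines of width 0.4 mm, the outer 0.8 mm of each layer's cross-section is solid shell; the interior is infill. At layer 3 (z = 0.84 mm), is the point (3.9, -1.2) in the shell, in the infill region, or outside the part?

outside

At z = 0.84 mm: the cube (footprint 27.5×10.5) is included at this height; the 5×17.5 cube at (5, 13) contributes its full rectangle; After the difference (first − rest): starting from the 27.5×10.5 cube, the 5×17.5 cube at (5, 13) misses the remaining region (no effect) — 1 connected region. Overall, the cross-section is a single solid region. The nearest boundary edge runs (27.50, 0.00)→(0.00, 0.00); distance from the point to it = 1.20 mm. The point is not inside any of the regions above, so it lies outside the cross-section (1.20 mm from the nearest boundary).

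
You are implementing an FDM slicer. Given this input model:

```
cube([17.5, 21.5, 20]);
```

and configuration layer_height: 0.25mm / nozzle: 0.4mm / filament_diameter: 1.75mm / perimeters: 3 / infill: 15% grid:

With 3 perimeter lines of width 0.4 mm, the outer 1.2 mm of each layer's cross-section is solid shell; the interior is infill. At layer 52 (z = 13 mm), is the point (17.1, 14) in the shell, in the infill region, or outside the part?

At z = 13 mm: the cube (footprint 17.5×21.5) is included at this height. Overall, the cross-section is a single solid region. The nearest boundary edge runs (17.50, 0.00)→(17.50, 21.50); distance from the point to it = 0.40 mm. The point is inside the cross-section, 0.40 mm from the nearest boundary — within the 1.2 mm shell band (3 × 0.4).

shell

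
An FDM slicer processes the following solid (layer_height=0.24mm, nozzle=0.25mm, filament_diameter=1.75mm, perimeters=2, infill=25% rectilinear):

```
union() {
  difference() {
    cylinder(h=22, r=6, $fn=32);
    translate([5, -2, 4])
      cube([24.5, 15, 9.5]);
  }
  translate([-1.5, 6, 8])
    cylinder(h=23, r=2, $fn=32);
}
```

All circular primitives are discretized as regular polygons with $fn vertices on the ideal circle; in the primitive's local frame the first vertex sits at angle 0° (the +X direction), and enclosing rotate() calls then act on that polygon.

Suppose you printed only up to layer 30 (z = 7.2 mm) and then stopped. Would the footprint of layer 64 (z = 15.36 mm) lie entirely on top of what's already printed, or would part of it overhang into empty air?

part overhangs

Compare the two slices. At z = 7.2: the r=6 cylinder contributes a regular 32-gon of circumradius 6 (area = (32/2)·6.000²·sin(360°/32) = 112.37 mm²); the cube at (5, -2) is present — its section is the full 24.5×15 rectangle (area 367.50 mm²); Subtracting the remaining from the first: starting from the r=6 cylinder (112.37 mm²), the 24.5×15 cube at (5, -2) partially overlaps it — only the 3.92 mm² overlap (of its 367.50 mm²) is removed, clipping the outline — area = 108.46 mm²; the cylinder at (-1.5, 6) is not intersected at this z (z outside [8, 31]); Taking the union: only the result so far is present, so the union is just that shape — area = 108.46 mm². At z = 15.36: the cylinder: section is a regular 32-gon, circumradius r=6 (area = (32/2)·6.000²·sin(360°/32) = 112.37 mm²); the cube at (5, -2) is not intersected at this z (z outside [4, 13.5]); Subtracting the remaining from the first: none of the subtracted shapes is present at this height, so the r=6 cylinder is unchanged — area = 112.37 mm²; the r=2 cylinder at (-1.5, 6) gives a regular 32-gon of circumradius 2 (constant along its height) (area = (32/2)·2.000²·sin(360°/32) = 12.49 mm²); Combining (union): the regions partially overlap — summed areas 124.86 mm² minus the doubly-counted overlap 5.01 mm² gives 119.85 mm² — area = 119.85 mm². Checking containment: at z = 15.36 the cross-section extends beyond the z = 7.2 cross-section by about 11.40 mm².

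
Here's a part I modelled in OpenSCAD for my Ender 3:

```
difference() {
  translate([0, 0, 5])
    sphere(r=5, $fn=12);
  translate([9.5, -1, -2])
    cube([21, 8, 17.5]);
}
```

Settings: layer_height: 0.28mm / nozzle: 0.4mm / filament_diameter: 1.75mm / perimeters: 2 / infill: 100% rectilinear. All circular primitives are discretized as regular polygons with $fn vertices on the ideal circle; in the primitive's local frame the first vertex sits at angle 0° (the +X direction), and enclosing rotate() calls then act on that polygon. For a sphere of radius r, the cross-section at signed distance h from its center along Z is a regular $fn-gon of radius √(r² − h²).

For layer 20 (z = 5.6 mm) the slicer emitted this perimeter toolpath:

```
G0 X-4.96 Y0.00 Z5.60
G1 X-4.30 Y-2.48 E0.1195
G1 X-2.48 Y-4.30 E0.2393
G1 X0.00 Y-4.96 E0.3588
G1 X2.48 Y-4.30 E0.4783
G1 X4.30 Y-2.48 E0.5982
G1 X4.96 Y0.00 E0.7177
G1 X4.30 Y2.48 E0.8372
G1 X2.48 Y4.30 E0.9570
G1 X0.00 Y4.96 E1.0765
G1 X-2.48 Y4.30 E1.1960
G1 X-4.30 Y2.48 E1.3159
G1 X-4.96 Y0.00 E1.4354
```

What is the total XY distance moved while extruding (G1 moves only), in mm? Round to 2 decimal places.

Sum the Euclidean lengths of each G1 segment: total = 30.83 mm.

30.83 mm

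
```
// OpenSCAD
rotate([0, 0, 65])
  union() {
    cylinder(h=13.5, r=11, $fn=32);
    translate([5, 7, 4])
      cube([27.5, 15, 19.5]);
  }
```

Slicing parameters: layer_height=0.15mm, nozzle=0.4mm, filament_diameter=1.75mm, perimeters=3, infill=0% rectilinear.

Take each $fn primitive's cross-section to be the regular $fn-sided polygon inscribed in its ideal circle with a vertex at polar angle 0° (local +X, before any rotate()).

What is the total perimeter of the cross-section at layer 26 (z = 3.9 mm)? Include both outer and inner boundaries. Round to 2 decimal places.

At z = 3.9 mm: the r=11 cylinder gives a regular 32-gon of circumradius 11 (constant along its height) (perimeter = 2·32·11.000·sin(180°/32) = 69.00 mm); the cube at (5, 7) is absent (z outside [4, 23.5]); Taking the union: only the r=11 cylinder is present, so the union is just that shape — boundary = 69.00 mm; (rotated 65° about Z; rotation is an isometry so areas/perimeters/island counts are preserved). Overall, the cross-section is a single solid region. Total boundary length (outer) = 69.00 mm.

69.00 mm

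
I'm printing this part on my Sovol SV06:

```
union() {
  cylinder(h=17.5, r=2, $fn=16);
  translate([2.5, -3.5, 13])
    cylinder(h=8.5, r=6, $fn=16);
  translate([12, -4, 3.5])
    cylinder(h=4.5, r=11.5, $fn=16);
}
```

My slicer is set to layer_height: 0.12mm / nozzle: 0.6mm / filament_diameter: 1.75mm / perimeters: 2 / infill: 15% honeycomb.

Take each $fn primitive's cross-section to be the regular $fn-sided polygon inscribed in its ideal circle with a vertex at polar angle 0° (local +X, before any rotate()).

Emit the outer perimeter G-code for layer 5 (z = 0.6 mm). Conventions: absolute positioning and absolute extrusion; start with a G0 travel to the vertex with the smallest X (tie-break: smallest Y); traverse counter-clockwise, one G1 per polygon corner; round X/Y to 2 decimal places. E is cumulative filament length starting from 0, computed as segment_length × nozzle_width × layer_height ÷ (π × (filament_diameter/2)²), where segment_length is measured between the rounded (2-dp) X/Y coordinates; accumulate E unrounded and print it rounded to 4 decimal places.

G0 X-2.00 Y0.00 Z0.60
G1 X-1.85 Y-0.77 E0.0235
G1 X-1.41 Y-1.41 E0.0467
G1 X-0.77 Y-1.85 E0.0700
G1 X0.00 Y-2.00 E0.0935
G1 X0.77 Y-1.85 E0.1169
G1 X1.41 Y-1.41 E0.1402
G1 X1.85 Y-0.77 E0.1634
G1 X2.00 Y0.00 E0.1869
G1 X1.85 Y0.77 E0.2104
G1 X1.41 Y1.41 E0.2337
G1 X0.77 Y1.85 E0.2569
G1 X0.00 Y2.00 E0.2804
G1 X-0.77 Y1.85 E0.3039
G1 X-1.41 Y1.41 E0.3271
G1 X-1.85 Y0.77 E0.3504
G1 X-2.00 Y0.00 E0.3738

At z = 0.6 mm: the r=2 cylinder contributes a regular 16-gon of circumradius 2; the cylinder at (2.5, -3.5) is absent (z outside [13, 21.5]); the cylinder at (12, -4) is not intersected at this z (z outside [3.5, 8]); Merging all regions: only the r=2 cylinder is present, so the union is just that shape — 1 connected region. The outline is a single polygon with 16 vertices. Extrusion per mm of travel: 0.6 × 0.12 / (π × 0.875²) = 0.029934. Accumulating E over each segment gives final E = 0.3738.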